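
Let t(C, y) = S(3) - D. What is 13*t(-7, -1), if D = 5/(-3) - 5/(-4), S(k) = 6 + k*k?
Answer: 2405/12 ≈ 200.42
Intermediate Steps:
S(k) = 6 + k²
D = -5/12 (D = 5*(-⅓) - 5*(-¼) = -5/3 + 5/4 = -5/12 ≈ -0.41667)
t(C, y) = 185/12 (t(C, y) = (6 + 3²) - 1*(-5/12) = (6 + 9) + 5/12 = 15 + 5/12 = 185/12)
13*t(-7, -1) = 13*(185/12) = 2405/12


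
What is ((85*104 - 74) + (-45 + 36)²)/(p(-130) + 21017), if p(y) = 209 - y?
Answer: 8847/21356 ≈ 0.41426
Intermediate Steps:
((85*104 - 74) + (-45 + 36)²)/(p(-130) + 21017) = ((85*104 - 74) + (-45 + 36)²)/((209 - 1*(-130)) + 21017) = ((8840 - 74) + (-9)²)/((209 + 130) + 21017) = (8766 + 81)/(339 + 21017) = 8847/21356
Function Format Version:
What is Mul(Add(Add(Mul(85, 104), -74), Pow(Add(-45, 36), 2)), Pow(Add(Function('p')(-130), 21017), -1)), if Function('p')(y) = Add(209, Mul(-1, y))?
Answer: Rational(8847, 21356) ≈ 0.41426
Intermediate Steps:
Mul(Add(Add(Mul(85, 104), -74), Pow(Add(-45, 36), 2)), Pow(Add(Function('p')(-130), 21017), -1)) = Mul(Add(Add(Mul(85, 104), -74), Pow(Add(-45, 36), 2)), Pow(Add(Add(209, Mul(-1, -130)), 21017), -1)) = Mul(Add(Add(8840, -74), Pow(-9, 2)), Pow(Add(Add(209, 130), 21017), -1)) = Mul(Add(8766, 81), Pow(Add(339, 21017), -1)) = Mul(8847, Pow(21356, -1)) = Mul(8847, Rational(1, 21356)) = Rational(8847, 21356)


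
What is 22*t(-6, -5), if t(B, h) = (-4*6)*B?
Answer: 3168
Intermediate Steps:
t(B, h) = -24*B
22*t(-6, -5) = 22*(-24*(-6)) = 22*144 = 3168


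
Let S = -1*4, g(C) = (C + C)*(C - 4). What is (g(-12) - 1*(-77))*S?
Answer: -1844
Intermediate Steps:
g(C) = 2*C*(-4 + C) (g(C) = (2*C)*(-4 + C) = 2*C*(-4 + C))
S = -4
(g(-12) - 1*(-77))*S = (2*(-12)*(-4 - 12) - 1*(-77))*(-4) = (2*(-12)*(-16) + 77)*(-4) = (384 + 77)*(-4) = 461*(-4) = -1844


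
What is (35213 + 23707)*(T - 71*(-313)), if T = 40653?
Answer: 3704653920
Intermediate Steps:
(35213 + 23707)*(T - 71*(-313)) = (35213 + 23707)*(40653 - 71*(-313)) = 58920*(40653 + 22223) = 58920*62876 = 3704653920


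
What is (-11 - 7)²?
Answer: 324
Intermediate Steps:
(-11 - 7)² = (-18)² = 324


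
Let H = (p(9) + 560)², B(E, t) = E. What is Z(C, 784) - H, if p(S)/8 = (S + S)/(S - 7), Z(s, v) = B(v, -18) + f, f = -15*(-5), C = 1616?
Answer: -398565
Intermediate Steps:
f = 75
Z(s, v) = 75 + v (Z(s, v) = v + 75 = 75 + v)
p(S) = 16*S/(-7 + S) (p(S) = 8*((S + S)/(S - 7)) = 8*((2*S)/(-7 + S)) = 8*(2*S/(-7 + S)) = 16*S/(-7 + S))
H = 399424 (H = (16*9/(-7 + 9) + 560)² = (16*9/2 + 560)² = (16*9*(½) + 560)² = (72 + 560)² = 632² = 399424)
Z(C, 784) - H = (75 + 784) - 1*399424 = 859 - 399424 = -398565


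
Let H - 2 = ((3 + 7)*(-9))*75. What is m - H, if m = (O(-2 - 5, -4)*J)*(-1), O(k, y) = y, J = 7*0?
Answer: 6748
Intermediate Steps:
J = 0
H = -6748 (H = 2 + ((3 + 7)*(-9))*75 = 2 + (10*(-9))*75 = 2 - 90*75 = 2 - 6750 = -6748)
m = 0 (m = -4*0*(-1) = 0*(-1) = 0)
m - H = 0 - 1*(-6748) = 0 + 6748 = 6748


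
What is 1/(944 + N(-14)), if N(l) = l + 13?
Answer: 1/943 ≈ 0.0010604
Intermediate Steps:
N(l) = 13 + l
1/(944 + N(-14)) = 1/(944 + (13 - 14)) = 1/(944 - 1) = 1/943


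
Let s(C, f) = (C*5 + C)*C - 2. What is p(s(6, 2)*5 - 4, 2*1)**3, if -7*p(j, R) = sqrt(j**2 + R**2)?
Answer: -2272720*sqrt(284090)/343 ≈ -3.5317e+6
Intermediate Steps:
s(C, f) = -2 + 6*C**2 (s(C, f) = (5*C + C)*C - 2 = (6*C)*C - 2 = 6*C**2 - 2 = -2 + 6*C**2)
p(j, R) = -sqrt(R**2 + j**2)/7 (p(j, R) = -sqrt(j**2 + R**2)/7 = -sqrt(R**2 + j**2)/7)
p(s(6, 2)*5 - 4, 2*1)**3 = (-sqrt((2*1)**2 + ((-2 + 6*6**2)*5 - 4)**2)/7)**3 = (-sqrt(2**2 + ((-2 + 6*36)*5 - 4)**2)/7)**3 = (-sqrt(4 + ((-2 + 216)*5 - 4)**2)/7)**3 = (-sqrt(4 + (214*5 - 4)**2)/7)**3 = (-sqrt(4 + (1070 - 4)**2)/7)**3 = (-sqrt(4 + 1066**2)/7)**3 = (-sqrt(4 + 1136356)/7)**3 = (-2*sqrt(284090)/7)**3 = -2272720*sqrt(284090)/343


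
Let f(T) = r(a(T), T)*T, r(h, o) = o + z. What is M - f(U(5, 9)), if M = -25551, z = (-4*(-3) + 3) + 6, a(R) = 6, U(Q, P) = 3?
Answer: -25623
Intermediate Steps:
z = 21 (z = (12 + 3) + 6 = 15 + 6 = 21)
r(h, o) = 21 + o (r(h, o) = o + 21 = 21 + o)
f(T) = T*(21 + T) (f(T) = (21 + T)*T = T*(21 + T))
M - f(U(5, 9)) = -25551 - 3*(21 + 3) = -25551 - 3*24 = -25551 - 1*72 = -25551 - 72 = -25623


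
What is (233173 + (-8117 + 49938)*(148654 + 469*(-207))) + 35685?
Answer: 2157019649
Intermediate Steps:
(233173 + (-8117 + 49938)*(148654 + 469*(-207))) + 35685 = (233173 + 41821*(148654 - 97083)) + 35685 = (233173 + 41821*51571) + 35685 = (233173 + 2156750791) + 35685 = 2156983964 + 35685 = 2157019649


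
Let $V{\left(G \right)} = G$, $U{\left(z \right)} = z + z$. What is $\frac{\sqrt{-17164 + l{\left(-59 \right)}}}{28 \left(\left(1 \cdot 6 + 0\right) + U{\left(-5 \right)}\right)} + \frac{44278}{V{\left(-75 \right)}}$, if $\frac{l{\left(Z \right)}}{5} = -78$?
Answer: $- \frac{44278}{75} - \frac{i \sqrt{17554}}{112} \approx -590.37 - 1.183 i$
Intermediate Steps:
$l{\left(Z \right)} = -390$ ($l{\left(Z \right)} = 5 \left(-78\right) = -390$)
$U{\left(z \right)} = 2 z$
$\frac{\sqrt{-17164 + l{\left(-59 \right)}}}{28 \left(\left(1 \cdot 6 + 0\right) + U{\left(-5 \right)}\right)} + \frac{44278}{V{\left(-75 \right)}} = \frac{\sqrt{-17164 - 390}}{28 \left(\left(1 \cdot 6 + 0\right) + 2 \left(-5\right)\right)} + \frac{44278}{-75} = \frac{\sqrt{-17554}}{28 \left(\left(6 + 0\right) - 10\right)} + 44278 \left(- \frac{1}{75}\right) = \frac{i \sqrt{17554}}{28 \left(6 - 10\right)} - \frac{44278}{75} = \frac{i \sqrt{17554}}{28 \left(-4\right)} - \frac{44278}{75} = \frac{i \sqrt{17554}}{-112} - \frac{44278}{75} = i \sqrt{17554} \left(- \frac{1}{112}\right) - \frac{44278}{75} = - \frac{i \sqrt{17554}}{112} - \frac{44278}{75} = - \frac{44278}{75} - \frac{i \sqrt{17554}}{112}$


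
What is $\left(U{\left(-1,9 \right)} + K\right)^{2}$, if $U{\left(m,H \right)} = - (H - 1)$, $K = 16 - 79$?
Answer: $5041$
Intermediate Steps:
$K = -63$ ($K = 16 - 79 = -63$)
$U{\left(m,H \right)} = 1 - H$ ($U{\left(m,H \right)} = - (-1 + H) = 1 - H$)
$\left(U{\left(-1,9 \right)} + K\right)^{2} = \left(\left(1 - 9\right) - 63\right)^{2} = \left(-8 - 63\right)^{2} = \left(-71\right)^{2} = 5041$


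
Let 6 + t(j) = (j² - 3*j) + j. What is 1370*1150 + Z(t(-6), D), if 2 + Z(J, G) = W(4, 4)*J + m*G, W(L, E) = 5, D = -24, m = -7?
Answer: 1575876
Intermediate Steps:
t(j) = -6 + j² - 2*j (t(j) = -6 + ((j² - 3*j) + j) = -6 + (j² - 2*j) = -6 + j² - 2*j)
Z(J, G) = -2 - 7*G + 5*J (Z(J, G) = -2 + (5*J - 7*G) = -2 + (-7*G + 5*J) = -2 - 7*G + 5*J)
1370*1150 + Z(t(-6), D) = 1370*1150 + (-2 - 7*(-24) + 5*(-6 + (-6)² - 2*(-6))) = 1575500 + (-2 + 168 + 5*(-6 + 36 + 12)) = 1575500 + (-2 + 168 + 5*42) = 1575500 + (-2 + 168 + 210) = 1575500 + 376 = 1575876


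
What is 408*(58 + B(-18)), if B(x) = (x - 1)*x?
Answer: 163200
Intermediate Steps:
B(x) = x*(-1 + x) (B(x) = (-1 + x)*x = x*(-1 + x))
408*(58 + B(-18)) = 408*(58 - 18*(-1 - 18)) = 408*(58 - 18*(-19)) = 408*(58 + 342) = 408*400 = 163200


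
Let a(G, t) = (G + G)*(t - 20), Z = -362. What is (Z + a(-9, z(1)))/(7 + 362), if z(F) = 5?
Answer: -92/369 ≈ -0.24932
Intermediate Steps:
a(G, t) = 2*G*(-20 + t) (a(G, t) = (2*G)*(-20 + t) = 2*G*(-20 + t))
(Z + a(-9, z(1)))/(7 + 362) = (-362 + 2*(-9)*(-20 + 5))/(7 + 362) = (-362 + 2*(-9)*(-15))/369 = (-362 + 270)*(1/369) = -92*1/369 = -92/369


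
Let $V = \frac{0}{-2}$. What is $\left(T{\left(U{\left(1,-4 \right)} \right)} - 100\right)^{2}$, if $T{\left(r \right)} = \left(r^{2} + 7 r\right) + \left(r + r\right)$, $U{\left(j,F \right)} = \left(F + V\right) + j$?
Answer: $13924$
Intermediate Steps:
$V = 0$ ($V = 0 \left(- \frac{1}{2}\right) = 0$)
$U{\left(j,F \right)} = F + j$ ($U{\left(j,F \right)} = \left(F + 0\right) + j = F + j$)
$T{\left(r \right)} = r^{2} + 9 r$ ($T{\left(r \right)} = \left(r^{2} + 7 r\right) + 2 r = r^{2} + 9 r$)
$\left(T{\left(U{\left(1,-4 \right)} \right)} - 100\right)^{2} = \left(\left(-4 + 1\right) \left(9 + \left(-4 + 1\right)\right) - 100\right)^{2} = \left(- 3 \left(9 - 3\right) - 100\right)^{2} = \left(\left(-3\right) 6 - 100\right)^{2} = \left(-18 - 100\right)^{2} = \left(-118\right)^{2} = 13924$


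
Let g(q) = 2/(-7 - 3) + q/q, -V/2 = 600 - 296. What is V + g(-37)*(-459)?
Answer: -4876/5 ≈ -975.20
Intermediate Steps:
V = -608 (V = -2*(600 - 296) = -2*304 = -608)
g(q) = ⅘ (g(q) = 2/(-10) + 1 = 2*(-⅒) + 1 = -⅕ + 1 = ⅘)
V + g(-37)*(-459) = -608 + (⅘)*(-459) = -608 - 1836/5 = -4876/5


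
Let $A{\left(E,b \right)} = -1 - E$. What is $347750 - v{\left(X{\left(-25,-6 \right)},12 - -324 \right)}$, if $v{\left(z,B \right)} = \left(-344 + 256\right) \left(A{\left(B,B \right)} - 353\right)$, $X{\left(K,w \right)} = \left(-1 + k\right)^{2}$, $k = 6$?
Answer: $287030$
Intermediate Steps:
$X{\left(K,w \right)} = 25$ ($X{\left(K,w \right)} = \left(-1 + 6\right)^{2} = 5^{2} = 25$)
$v{\left(z,B \right)} = 31152 + 88 B$ ($v{\left(z,B \right)} = \left(-344 + 256\right) \left(\left(-1 - B\right) - 353\right) = - 88 \left(-354 - B\right) = 31152 + 88 B$)
$347750 - v{\left(X{\left(-25,-6 \right)},12 - -324 \right)} = 347750 - \left(31152 + 88 \left(12 - -324\right)\right) = 347750 - \left(31152 + 88 \left(12 + 324\right)\right) = 347750 - \left(31152 + 88 \cdot 336\right) = 347750 - \left(31152 + 29568\right) = 347750 - 60720 = 287030$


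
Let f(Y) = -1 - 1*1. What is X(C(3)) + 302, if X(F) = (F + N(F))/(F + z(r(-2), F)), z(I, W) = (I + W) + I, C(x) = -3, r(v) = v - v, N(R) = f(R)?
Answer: 1817/6 ≈ 302.83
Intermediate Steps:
f(Y) = -2 (f(Y) = -1 - 1 = -2)
N(R) = -2
r(v) = 0
z(I, W) = W + 2*I
X(F) = (-2 + F)/(2*F) (X(F) = (F - 2)/(F + (F + 2*0)) = (-2 + F)/(F + (F + 0)) = (-2 + F)/(F + F) = (-2 + F)/((2*F)) = (-2 + F)*(1/(2*F)) = (-2 + F)/(2*F))
X(C(3)) + 302 = (½)*(-2 - 3)/(-3) + 302 = (½)*(-⅓)*(-5) + 302 = ⅚ + 302 = 1817/6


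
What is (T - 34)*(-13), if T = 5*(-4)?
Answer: 702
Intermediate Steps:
T = -20
(T - 34)*(-13) = (-20 - 34)*(-13) = -54*(-13) = 702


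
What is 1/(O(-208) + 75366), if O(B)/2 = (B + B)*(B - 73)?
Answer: 1/309158 ≈ 3.2346e-6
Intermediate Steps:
O(B) = 4*B*(-73 + B) (O(B) = 2*((B + B)*(B - 73)) = 2*((2*B)*(-73 + B)) = 2*(2*B*(-73 + B)) = 4*B*(-73 + B))
1/(O(-208) + 75366) = 1/(4*(-208)*(-73 - 208) + 75366) = 1/(4*(-208)*(-281) + 75366) = 1/(233792 + 75366) = 1/309158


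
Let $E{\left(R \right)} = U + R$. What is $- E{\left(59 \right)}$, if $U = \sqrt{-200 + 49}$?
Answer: $-59 - i \sqrt{151} \approx -59.0 - 12.288 i$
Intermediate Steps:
$U = i \sqrt{151}$ ($U = \sqrt{-151} = i \sqrt{151} \approx 12.288 i$)
$E{\left(R \right)} = R + i \sqrt{151}$ ($E{\left(R \right)} = i \sqrt{151} + R = R + i \sqrt{151}$)
$- E{\left(59 \right)} = - (59 + i \sqrt{151}) = -59 - i \sqrt{151}$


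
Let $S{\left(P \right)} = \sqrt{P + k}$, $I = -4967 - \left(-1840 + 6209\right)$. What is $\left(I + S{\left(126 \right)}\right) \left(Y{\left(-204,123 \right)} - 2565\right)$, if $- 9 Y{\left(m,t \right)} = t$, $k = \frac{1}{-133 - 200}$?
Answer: $24074432 - \frac{7736 \sqrt{1552409}}{333} \approx 2.4045 \cdot 10^{7}$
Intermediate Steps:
$k = - \frac{1}{333}$ ($k = \frac{1}{-333} = - \frac{1}{333} \approx -0.003003$)
$Y{\left(m,t \right)} = - \frac{t}{9}$
$I = -9336$ ($I = -4967 - 4369 = -9336$)
$S{\left(P \right)} = \sqrt{- \frac{1}{333} + P}$ ($S{\left(P \right)} = \sqrt{P - \frac{1}{333}} = \sqrt{- \frac{1}{333} + P}$)
$\left(I + S{\left(126 \right)}\right) \left(Y{\left(-204,123 \right)} - 2565\right) = \left(-9336 + \frac{\sqrt{-37 + 12321 \cdot 126}}{111}\right) \left(\left(- \frac{1}{9}\right) 123 - 2565\right) = \left(-9336 + \frac{\sqrt{-37 + 1552446}}{111}\right) \left(- \frac{41}{3} - 2565\right) = \left(-9336 + \frac{\sqrt{1552409}}{111}\right) \left(- \frac{7736}{3}\right) = 24074432 - \frac{7736 \sqrt{1552409}}{333}$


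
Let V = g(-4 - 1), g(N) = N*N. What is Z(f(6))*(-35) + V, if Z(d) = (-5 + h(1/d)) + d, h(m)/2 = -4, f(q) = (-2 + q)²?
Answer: -80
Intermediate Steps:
h(m) = -8 (h(m) = 2*(-4) = -8)
Z(d) = -13 + d (Z(d) = (-5 - 8) + d = -13 + d)
g(N) = N²
V = 25 (V = (-4 - 1)² = (-5)² = 25)
Z(f(6))*(-35) + V = (-13 + (-2 + 6)²)*(-35) + 25 = (-13 + 4²)*(-35) + 25 = (-13 + 16)*(-35) + 25 = 3*(-35) + 25 = -105 + 25 = -80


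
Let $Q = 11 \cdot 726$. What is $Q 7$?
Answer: $55902$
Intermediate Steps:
$Q = 7986$
$Q 7 = 7986 \cdot 7 = 55902$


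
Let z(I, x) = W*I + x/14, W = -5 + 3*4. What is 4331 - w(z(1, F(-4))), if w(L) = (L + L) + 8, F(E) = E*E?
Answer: 30147/7 ≈ 4306.7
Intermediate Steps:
F(E) = E**2
W = 7 (W = -5 + 12 = 7)
z(I, x) = 7*I + x/14
w(L) = 8 + 2*L (w(L) = 2*L + 8 = 8 + 2*L)
4331 - w(z(1, F(-4))) = 4331 - (8 + 2*(7*1 + (1/14)*(-4)**2)) = 4331 - (8 + 2*(7 + (1/14)*16)) = 4331 - (8 + 2*(7 + 8/7)) = 4331 - (8 + 2*(57/7)) = 4331 - (8 + 114/7) = 4331 - 1*170/7 = 4331 - 170/7 = 30147/7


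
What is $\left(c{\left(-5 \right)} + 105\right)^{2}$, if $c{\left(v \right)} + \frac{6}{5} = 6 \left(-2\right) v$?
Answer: $\frac{670761}{25} \approx 26830.0$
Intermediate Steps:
$c{\left(v \right)} = - \frac{6}{5} - 12 v$ ($c{\left(v \right)} = - \frac{6}{5} + 6 \left(-2\right) v = - \frac{6}{5} - 12 v$)
$\left(c{\left(-5 \right)} + 105\right)^{2} = \left(\left(- \frac{6}{5} - -60\right) + 105\right)^{2} = \left(\left(- \frac{6}{5} + 60\right) + 105\right)^{2} = \left(\frac{294}{5} + 105\right)^{2} = \left(\frac{819}{5}\right)^{2} = \frac{670761}{25}$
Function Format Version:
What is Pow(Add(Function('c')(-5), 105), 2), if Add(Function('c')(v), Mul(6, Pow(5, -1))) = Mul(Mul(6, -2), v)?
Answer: Rational(670761, 25) ≈ 26830.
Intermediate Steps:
Function('c')(v) = Add(Rational(-6, 5), Mul(-12, v)) (Function('c')(v) = Add(Rational(-6, 5), Mul(Mul(6, -2), v)) = Add(Rational(-6, 5), Mul(-12, v)))
Pow(Add(Function('c')(-5), 105), 2) = Pow(Add(Add(Rational(-6, 5), Mul(-12, -5)), 105), 2) = Pow(Add(Add(Rational(-6, 5), 60), 105), 2) = Pow(Add(Rational(294, 5), 105), 2) = Pow(Rational(819, 5), 2) = Rational(670761, 25)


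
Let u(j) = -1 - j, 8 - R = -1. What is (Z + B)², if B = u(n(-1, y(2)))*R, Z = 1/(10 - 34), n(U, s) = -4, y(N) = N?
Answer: 418609/576 ≈ 726.75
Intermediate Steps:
R = 9 (R = 8 - 1*(-1) = 8 + 1 = 9)
Z = -1/24 (Z = 1/(-24) = -1/24 ≈ -0.041667)
B = 27 (B = (-1 - 1*(-4))*9 = (-1 + 4)*9 = 3*9 = 27)
(Z + B)² = (-1/24 + 27)² = (647/24)² = 418609/576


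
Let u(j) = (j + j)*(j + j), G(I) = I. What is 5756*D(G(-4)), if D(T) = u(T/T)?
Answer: 23024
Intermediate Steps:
u(j) = 4*j**2 (u(j) = (2*j)*(2*j) = 4*j**2)
D(T) = 4 (D(T) = 4*(T/T)**2 = 4*1**2 = 4*1 = 4)
5756*D(G(-4)) = 5756*4 = 23024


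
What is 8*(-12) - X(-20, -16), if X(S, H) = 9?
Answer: -105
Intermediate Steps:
8*(-12) - X(-20, -16) = 8*(-12) - 1*9 = -96 - 9 = -105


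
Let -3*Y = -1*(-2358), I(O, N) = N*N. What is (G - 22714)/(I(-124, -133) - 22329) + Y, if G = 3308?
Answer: -1813817/2320 ≈ -781.82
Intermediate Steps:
I(O, N) = N²
Y = -786 (Y = -(-1)*(-2358)/3 = -⅓*2358 = -786)
(G - 22714)/(I(-124, -133) - 22329) + Y = (3308 - 22714)/((-133)² - 22329) - 786 = -19406/(17689 - 22329) - 786 = -19406/(-4640) - 786 = -19406*(-1/4640) - 786 = 9703/2320 - 786 = -1813817/2320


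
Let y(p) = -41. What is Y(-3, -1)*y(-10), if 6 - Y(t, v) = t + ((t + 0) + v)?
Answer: -533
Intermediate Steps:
Y(t, v) = 6 - v - 2*t (Y(t, v) = 6 - (t + ((t + 0) + v)) = 6 - (t + (t + v)) = 6 - (v + 2*t) = 6 + (-v - 2*t) = 6 - v - 2*t)
Y(-3, -1)*y(-10) = (6 - 1*(-1) - 2*(-3))*(-41) = (6 + 1 + 6)*(-41) = 13*(-41) = -533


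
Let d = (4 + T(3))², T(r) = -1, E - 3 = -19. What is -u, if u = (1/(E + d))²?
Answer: -1/49 ≈ -0.020408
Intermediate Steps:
E = -16 (E = 3 - 19 = -16)
d = 9 (d = (4 - 1)² = 3² = 9)
u = 1/49 (u = (1/(-16 + 9))² = (1/(-7))² = (-⅐)² = 1/49 ≈ 0.020408)
-u = -1*1/49 = -1/49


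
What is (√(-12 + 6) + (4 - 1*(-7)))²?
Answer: (11 + I*√6)² ≈ 115.0 + 53.889*I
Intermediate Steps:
(√(-12 + 6) + (4 - 1*(-7)))² = (√(-6) + (4 + 7))² = (I*√6 + 11)² = (11 + I*√6)²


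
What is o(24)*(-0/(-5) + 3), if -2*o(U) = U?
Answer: -36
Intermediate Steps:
o(U) = -U/2
o(24)*(-0/(-5) + 3) = (-½*24)*(-0/(-5) + 3) = -12*(-0*(-1)/5 + 3) = -12*(-4*0 + 3) = -12*(0 + 3) = -12*3 = -36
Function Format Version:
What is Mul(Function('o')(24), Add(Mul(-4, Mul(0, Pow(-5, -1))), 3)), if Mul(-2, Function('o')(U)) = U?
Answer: -36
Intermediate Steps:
Function('o')(U) = Mul(Rational(-1, 2), U)
Mul(Function('o')(24), Add(Mul(-4, Mul(0, Pow(-5, -1))), 3)) = Mul(Mul(Rational(-1, 2), 24), Add(Mul(-4, Mul(0, Pow(-5, -1))), 3)) = Mul(-12, Add(Mul(-4, Mul(0, Rational(-1, 5))), 3)) = Mul(-12, Add(Mul(-4, 0), 3)) = Mul(-12, Add(0, 3)) = Mul(-12, 3) = -36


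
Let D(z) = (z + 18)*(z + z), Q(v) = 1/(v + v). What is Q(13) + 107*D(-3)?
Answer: -250379/26 ≈ -9630.0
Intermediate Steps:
Q(v) = 1/(2*v)
D(z) = 2*z*(18 + z) (D(z) = (18 + z)*(2*z) = 2*z*(18 + z))
Q(13) + 107*D(-3) = (½)/13 + 107*(2*(-3)*(18 - 3)) = (½)*(1/13) + 107*(2*(-3)*15) = 1/26 + 107*(-90) = 1/26 - 9630 = -250379/26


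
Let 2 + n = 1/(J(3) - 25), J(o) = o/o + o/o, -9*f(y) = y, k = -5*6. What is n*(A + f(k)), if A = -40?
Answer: 5170/69 ≈ 74.927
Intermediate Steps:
k = -30
f(y) = -y/9
J(o) = 2 (J(o) = 1 + 1 = 2)
n = -47/23 (n = -2 + 1/(2 - 25) = -2 + 1/(-23) = -2 - 1/23 = -47/23 ≈ -2.0435)
n*(A + f(k)) = -47*(-40 - ⅑*(-30))/23 = -47*(-40 + 10/3)/23 = -47/23*(-110/3) = 5170/69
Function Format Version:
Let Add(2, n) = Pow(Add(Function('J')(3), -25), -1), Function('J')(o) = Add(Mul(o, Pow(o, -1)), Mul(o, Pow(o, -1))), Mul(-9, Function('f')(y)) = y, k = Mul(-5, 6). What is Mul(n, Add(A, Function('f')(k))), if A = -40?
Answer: Rational(5170, 69) ≈ 74.927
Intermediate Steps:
k = -30
Function('f')(y) = Mul(Rational(-1, 9), y)
Function('J')(o) = 2 (Function('J')(o) = Add(1, 1) = 2)
n = Rational(-47, 23) (n = Add(-2, Pow(Add(2, -25), -1)) = Add(-2, Pow(-23, -1)) = Add(-2, Rational(-1, 23)) = Rational(-47, 23) ≈ -2.0435)
Mul(n, Add(A, Function('f')(k))) = Mul(Rational(-47, 23), Add(-40, Mul(Rational(-1, 9), -30))) = Mul(Rational(-47, 23), Add(-40, Rational(10, 3))) = Mul(Rational(-47, 23), Rational(-110, 3)) = Rational(5170, 69)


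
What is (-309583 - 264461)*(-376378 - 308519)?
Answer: 393161013468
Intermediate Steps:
(-309583 - 264461)*(-376378 - 308519) = -574044*(-684897) = 393161013468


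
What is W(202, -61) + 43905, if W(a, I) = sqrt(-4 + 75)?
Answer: 43905 + sqrt(71) ≈ 43913.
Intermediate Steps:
W(a, I) = sqrt(71)
W(202, -61) + 43905 = sqrt(71) + 43905 = 43905 + sqrt(71)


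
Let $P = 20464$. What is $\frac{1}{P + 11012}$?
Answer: $\frac{1}{31476} \approx 3.177 \cdot 10^{-5}$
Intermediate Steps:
$\frac{1}{P + 11012} = \frac{1}{20464 + 11012} = \frac{1}{31476}$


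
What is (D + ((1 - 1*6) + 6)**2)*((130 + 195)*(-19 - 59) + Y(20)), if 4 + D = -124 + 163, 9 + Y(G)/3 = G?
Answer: -911412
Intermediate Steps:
Y(G) = -27 + 3*G
D = 35 (D = -4 + (-124 + 163) = -4 + 39 = 35)
(D + ((1 - 1*6) + 6)**2)*((130 + 195)*(-19 - 59) + Y(20)) = (35 + ((1 - 1*6) + 6)**2)*((130 + 195)*(-19 - 59) + (-27 + 3*20)) = (35 + ((1 - 6) + 6)**2)*(325*(-78) + (-27 + 60)) = (35 + (-5 + 6)**2)*(-25350 + 33) = (35 + 1**2)*(-25317) = (35 + 1)*(-25317) = 36*(-25317) = -911412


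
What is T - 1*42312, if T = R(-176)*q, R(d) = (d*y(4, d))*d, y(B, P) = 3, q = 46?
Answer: 4232376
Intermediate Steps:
R(d) = 3*d² (R(d) = (d*3)*d = (3*d)*d = 3*d²)
T = 4274688 (T = (3*(-176)²)*46 = (3*30976)*46 = 92928*46 = 4274688)
T - 1*42312 = 4274688 - 1*42312 = 4274688 - 42312 = 4232376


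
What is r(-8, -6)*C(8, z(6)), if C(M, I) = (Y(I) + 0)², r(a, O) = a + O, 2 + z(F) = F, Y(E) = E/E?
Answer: -14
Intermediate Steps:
Y(E) = 1
z(F) = -2 + F
r(a, O) = O + a
C(M, I) = 1 (C(M, I) = (1 + 0)² = 1² = 1)
r(-8, -6)*C(8, z(6)) = (-6 - 8)*1 = -14*1 = -14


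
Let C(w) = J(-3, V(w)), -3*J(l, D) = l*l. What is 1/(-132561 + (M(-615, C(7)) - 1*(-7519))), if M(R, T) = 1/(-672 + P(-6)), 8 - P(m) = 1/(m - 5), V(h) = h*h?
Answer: -7303/913181737 ≈ -7.9973e-6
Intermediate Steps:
V(h) = h²
J(l, D) = -l²/3 (J(l, D) = -l*l/3 = -l²/3)
C(w) = -3 (C(w) = -⅓*(-3)² = -⅓*9 = -3)
P(m) = 8 - 1/(-5 + m) (P(m) = 8 - 1/(m - 5) = 8 - 1/(-5 + m))
M(R, T) = -11/7303 (M(R, T) = 1/(-672 + (-41 + 8*(-6))/(-5 - 6)) = 1/(-672 + (-41 - 48)/(-11)) = 1/(-672 - 1/11*(-89)) = 1/(-672 + 89/11) = 1/(-7303/11) = -11/7303)
1/(-132561 + (M(-615, C(7)) - 1*(-7519))) = 1/(-132561 + (-11/7303 - 1*(-7519))) = 1/(-132561 + (-11/7303 + 7519)) = 1/(-132561 + 54911246/7303) = 1/(-913181737/7303) = -7303/913181737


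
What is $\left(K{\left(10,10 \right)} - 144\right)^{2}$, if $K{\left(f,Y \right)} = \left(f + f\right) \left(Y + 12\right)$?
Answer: $87616$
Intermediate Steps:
$K{\left(f,Y \right)} = 2 f \left(12 + Y\right)$
$\left(K{\left(10,10 \right)} - 144\right)^{2} = \left(2 \cdot 10 \left(12 + 10\right) - 144\right)^{2} = \left(2 \cdot 10 \cdot 22 - 144\right)^{2} = \left(440 - 144\right)^{2} = 296^{2} = 87616$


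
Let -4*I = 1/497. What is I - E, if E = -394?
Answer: 783271/1988 ≈ 394.00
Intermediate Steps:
I = -1/1988 (I = -¼/497 = -¼*1/497 = -1/1988 ≈ -0.00050302)
I - E = -1/1988 - 1*(-394) = -1/1988 + 394 = 783271/1988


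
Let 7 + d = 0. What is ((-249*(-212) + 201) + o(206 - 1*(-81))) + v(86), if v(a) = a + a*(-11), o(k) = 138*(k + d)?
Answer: 90769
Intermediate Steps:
d = -7 (d = -7 + 0 = -7)
o(k) = -966 + 138*k (o(k) = 138*(k - 7) = 138*(-7 + k) = -966 + 138*k)
v(a) = -10*a (v(a) = a - 11*a = -10*a)
((-249*(-212) + 201) + o(206 - 1*(-81))) + v(86) = ((-249*(-212) + 201) + (-966 + 138*(206 - 1*(-81)))) - 10*86 = ((52788 + 201) + (-966 + 138*(206 + 81))) - 860 = (52989 + (-966 + 138*287)) - 860 = (52989 + (-966 + 39606)) - 860 = (52989 + 38640) - 860 = 91629 - 860 = 90769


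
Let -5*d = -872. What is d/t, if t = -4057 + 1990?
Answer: -872/10335 ≈ -0.084373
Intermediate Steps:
d = 872/5 (d = -⅕*(-872) = 872/5 ≈ 174.40)
t = -2067
d/t = (872/5)/(-2067) = (872/5)*(-1/2067) = -872/10335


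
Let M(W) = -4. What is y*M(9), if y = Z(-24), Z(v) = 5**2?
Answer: -100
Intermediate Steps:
Z(v) = 25
y = 25
y*M(9) = 25*(-4) = -100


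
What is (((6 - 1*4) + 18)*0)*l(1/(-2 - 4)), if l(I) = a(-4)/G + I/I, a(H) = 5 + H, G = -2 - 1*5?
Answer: 0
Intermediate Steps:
G = -7 (G = -2 - 5 = -7)
l(I) = 6/7 (l(I) = (5 - 4)/(-7) + I/I = 1*(-1/7) + 1 = -1/7 + 1 = 6/7)
(((6 - 1*4) + 18)*0)*l(1/(-2 - 4)) = (((6 - 1*4) + 18)*0)*(6/7) = (((6 - 4) + 18)*0)*(6/7) = ((2 + 18)*0)*(6/7) = (20*0)*(6/7) = 0*(6/7) = 0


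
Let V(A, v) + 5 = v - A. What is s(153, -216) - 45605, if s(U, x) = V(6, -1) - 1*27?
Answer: -45644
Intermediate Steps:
V(A, v) = -5 + v - A (V(A, v) = -5 + (v - A) = -5 + v - A)
s(U, x) = -39 (s(U, x) = (-5 - 1 - 1*6) - 1*27 = (-5 - 1 - 6) - 27 = -12 - 27 = -39)
s(153, -216) - 45605 = -39 - 45605 = -45644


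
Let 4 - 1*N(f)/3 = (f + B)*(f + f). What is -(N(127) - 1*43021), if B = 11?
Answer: 148165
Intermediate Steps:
N(f) = 12 - 6*f*(11 + f) (N(f) = 12 - 3*(f + 11)*(f + f) = 12 - 3*(11 + f)*2*f = 12 - 6*f*(11 + f))
-(N(127) - 1*43021) = -((12 - 66*127 - 6*127**2) - 1*43021) = -((12 - 8382 - 6*16129) - 43021) = -((12 - 8382 - 96774) - 43021) = -(-105144 - 43021) = -1*(-148165) = 148165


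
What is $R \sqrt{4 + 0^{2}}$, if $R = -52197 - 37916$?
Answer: $-180226$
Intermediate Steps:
$R = -90113$ ($R = -52197 - 37916 = -90113$)
$R \sqrt{4 + 0^{2}} = - 90113 \sqrt{4 + 0^{2}} = - 90113 \sqrt{4 + 0} = - 90113 \sqrt{4} = \left(-90113\right) 2 = -180226$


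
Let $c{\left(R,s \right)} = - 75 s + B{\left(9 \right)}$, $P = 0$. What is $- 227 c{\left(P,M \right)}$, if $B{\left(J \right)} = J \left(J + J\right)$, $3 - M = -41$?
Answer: $712326$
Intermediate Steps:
$M = 44$ ($M = 3 - -41 = 3 + 41 = 44$)
$B{\left(J \right)} = 2 J^{2}$ ($B{\left(J \right)} = J 2 J = 2 J^{2}$)
$c{\left(R,s \right)} = 162 - 75 s$ ($c{\left(R,s \right)} = - 75 s + 2 \cdot 9^{2} = - 75 s + 2 \cdot 81 = - 75 s + 162 = 162 - 75 s$)
$- 227 c{\left(P,M \right)} = - 227 \left(162 - 3300\right) = \left(-227\right) \left(-3138\right) = 712326$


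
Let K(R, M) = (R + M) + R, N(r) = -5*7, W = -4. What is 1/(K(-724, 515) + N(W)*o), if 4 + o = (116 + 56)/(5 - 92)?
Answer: -87/62971 ≈ -0.0013816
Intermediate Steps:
N(r) = -35
o = -520/87 (o = -4 + (116 + 56)/(5 - 92) = -4 + 172/(-87) = -4 + 172*(-1/87) = -4 - 172/87 = -520/87 ≈ -5.9770)
K(R, M) = M + 2*R (K(R, M) = (M + R) + R = M + 2*R)
1/(K(-724, 515) + N(W)*o) = 1/((515 + 2*(-724)) - 35*(-520/87)) = 1/((515 - 1448) + 18200/87) = 1/(-933 + 18200/87) = 1/(-62971/87) = -87/62971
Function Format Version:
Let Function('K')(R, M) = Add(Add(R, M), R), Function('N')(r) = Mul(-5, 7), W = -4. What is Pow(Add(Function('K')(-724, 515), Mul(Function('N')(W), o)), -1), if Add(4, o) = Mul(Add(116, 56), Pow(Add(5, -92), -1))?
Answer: Rational(-87, 62971) ≈ -0.0013816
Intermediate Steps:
Function('N')(r) = -35
o = Rational(-520, 87) (o = Add(-4, Mul(Add(116, 56), Pow(Add(5, -92), -1))) = Add(-4, Mul(172, Pow(-87, -1))) = Add(-4, Mul(172, Rational(-1, 87))) = Add(-4, Rational(-172, 87)) = Rational(-520, 87) ≈ -5.9770)
Function('K')(R, M) = Add(M, Mul(2, R)) (Function('K')(R, M) = Add(Add(M, R), R) = Add(M, Mul(2, R)))
Pow(Add(Function('K')(-724, 515), Mul(Function('N')(W), o)), -1) = Pow(Add(Add(515, Mul(2, -724)), Mul(-35, Rational(-520, 87))), -1) = Pow(Add(Add(515, -1448), Rational(18200, 87)), -1) = Pow(Add(-933, Rational(18200, 87)), -1) = Pow(Rational(-62971, 87), -1) = Rational(-87, 62971)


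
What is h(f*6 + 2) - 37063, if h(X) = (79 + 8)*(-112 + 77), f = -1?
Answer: -40108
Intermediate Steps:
h(X) = -3045 (h(X) = 87*(-35) = -3045)
h(f*6 + 2) - 37063 = -3045 - 37063 = -40108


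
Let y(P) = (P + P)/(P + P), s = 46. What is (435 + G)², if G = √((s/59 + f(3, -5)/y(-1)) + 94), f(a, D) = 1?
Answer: (25665 + √333409)²/3481 ≈ 1.9784e+5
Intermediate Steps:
y(P) = 1 (y(P) = (2*P)/((2*P)) = (2*P)*(1/(2*P)) = 1)
G = √333409/59 (G = √((46/59 + 1/1) + 94) = √((46*(1/59) + 1*1) + 94) = √((46/59 + 1) + 94) = √(105/59 + 94) = √(5651/59) = √333409/59 ≈ 9.7867)
(435 + G)² = (435 + √333409/59)²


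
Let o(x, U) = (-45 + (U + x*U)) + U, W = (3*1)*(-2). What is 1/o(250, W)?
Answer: -1/1557 ≈ -0.00064226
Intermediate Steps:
W = -6 (W = 3*(-2) = -6)
o(x, U) = -45 + 2*U + U*x (o(x, U) = (-45 + (U + U*x)) + U = (-45 + U + U*x) + U = -45 + 2*U + U*x)
1/o(250, W) = 1/(-45 + 2*(-6) - 6*250) = 1/(-45 - 12 - 1500) = 1/(-1557) = -1/1557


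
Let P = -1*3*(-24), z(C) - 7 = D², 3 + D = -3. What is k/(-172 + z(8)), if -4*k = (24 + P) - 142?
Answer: -23/258 ≈ -0.089147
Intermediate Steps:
D = -6 (D = -3 - 3 = -6)
z(C) = 43 (z(C) = 7 + (-6)² = 7 + 36 = 43)
P = 72 (P = -3*(-24) = 72)
k = 23/2 (k = -((24 + 72) - 142)/4 = -(96 - 142)/4 = -¼*(-46) = 23/2 ≈ 11.500)
k/(-172 + z(8)) = 23/(2*(-172 + 43)) = (23/2)/(-129) = (23/2)*(-1/129) = -23/258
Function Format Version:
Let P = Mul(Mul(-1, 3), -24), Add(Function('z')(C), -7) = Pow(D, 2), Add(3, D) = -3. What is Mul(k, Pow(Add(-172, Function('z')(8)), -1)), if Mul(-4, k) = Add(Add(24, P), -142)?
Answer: Rational(-23, 258) ≈ -0.089147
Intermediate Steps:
D = -6 (D = Add(-3, -3) = -6)
Function('z')(C) = 43 (Function('z')(C) = Add(7, Pow(-6, 2)) = Add(7, 36) = 43)
P = 72 (P = Mul(-3, -24) = 72)
k = Rational(23, 2) (k = Mul(Rational(-1, 4), Add(Add(24, 72), -142)) = Mul(Rational(-1, 4), Add(96, -142)) = Mul(Rational(-1, 4), -46) = Rational(23, 2) ≈ 11.500)
Mul(k, Pow(Add(-172, Function('z')(8)), -1)) = Mul(Rational(23, 2), Pow(Add(-172, 43), -1)) = Mul(Rational(23, 2), Pow(-129, -1)) = Mul(Rational(23, 2), Rational(-1, 129)) = Rational(-23, 258)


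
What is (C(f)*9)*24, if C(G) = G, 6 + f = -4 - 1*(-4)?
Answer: -1296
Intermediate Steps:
f = -6 (f = -6 + (-4 - 1*(-4)) = -6 + (-4 + 4) = -6 + 0 = -6)
(C(f)*9)*24 = -6*9*24 = -54*24 = -1296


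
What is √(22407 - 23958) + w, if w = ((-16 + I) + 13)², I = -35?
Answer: 1444 + I*√1551 ≈ 1444.0 + 39.383*I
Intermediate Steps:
w = 1444 (w = ((-16 - 35) + 13)² = (-51 + 13)² = (-38)² = 1444)
√(22407 - 23958) + w = √(22407 - 23958) + 1444 = √(-1551) + 1444 = I*√1551 + 1444 = 1444 + I*√1551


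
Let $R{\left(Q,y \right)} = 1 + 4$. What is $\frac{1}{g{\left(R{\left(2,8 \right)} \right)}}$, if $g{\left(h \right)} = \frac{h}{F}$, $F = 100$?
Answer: $20$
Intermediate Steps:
$R{\left(Q,y \right)} = 5$
$g{\left(h \right)} = \frac{h}{100}$
$\frac{1}{g{\left(R{\left(2,8 \right)} \right)}} = \frac{1}{\frac{1}{100} \cdot 5} = \frac{1}{\frac{1}{20}} = 20$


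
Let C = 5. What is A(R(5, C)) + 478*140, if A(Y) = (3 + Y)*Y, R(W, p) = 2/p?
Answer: 1673034/25 ≈ 66921.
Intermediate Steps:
A(Y) = Y*(3 + Y)
A(R(5, C)) + 478*140 = (2/5)*(3 + 2/5) + 478*140 = (2*(⅕))*(3 + 2*(⅕)) + 66920 = 2*(3 + ⅖)/5 + 66920 = (⅖)*(17/5) + 66920 = 34/25 + 66920 = 1673034/25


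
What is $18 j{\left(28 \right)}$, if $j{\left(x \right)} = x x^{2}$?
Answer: $395136$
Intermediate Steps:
$j{\left(x \right)} = x^{3}$
$18 j{\left(28 \right)} = 18 \cdot 28^{3} = 18 \cdot 21952 = 395136$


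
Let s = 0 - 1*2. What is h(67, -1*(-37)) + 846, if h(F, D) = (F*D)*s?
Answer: -4112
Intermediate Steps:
s = -2 (s = 0 - 2 = -2)
h(F, D) = -2*D*F (h(F, D) = (F*D)*(-2) = (D*F)*(-2) = -2*D*F)
h(67, -1*(-37)) + 846 = -2*(-1*(-37))*67 + 846 = -2*37*67 + 846 = -4958 + 846 = -4112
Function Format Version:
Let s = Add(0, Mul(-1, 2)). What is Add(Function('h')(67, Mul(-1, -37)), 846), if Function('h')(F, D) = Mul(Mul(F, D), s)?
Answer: -4112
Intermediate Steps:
s = -2 (s = Add(0, -2) = -2)
Function('h')(F, D) = Mul(-2, D, F) (Function('h')(F, D) = Mul(Mul(F, D), -2) = Mul(Mul(D, F), -2) = Mul(-2, D, F))
Add(Function('h')(67, Mul(-1, -37)), 846) = Add(Mul(-2, Mul(-1, -37), 67), 846) = Add(Mul(-2, 37, 67), 846) = Add(-4958, 846) = -4112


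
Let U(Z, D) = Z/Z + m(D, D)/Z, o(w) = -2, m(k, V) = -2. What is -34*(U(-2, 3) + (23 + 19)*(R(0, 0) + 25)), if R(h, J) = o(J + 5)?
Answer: -32912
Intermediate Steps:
R(h, J) = -2
U(Z, D) = 1 - 2/Z (U(Z, D) = Z/Z - 2/Z = 1 - 2/Z)
-34*(U(-2, 3) + (23 + 19)*(R(0, 0) + 25)) = -34*((-2 - 2)/(-2) + (23 + 19)*(-2 + 25)) = -34*(-½*(-4) + 42*23) = -34*(2 + 966) = -34*968 = -32912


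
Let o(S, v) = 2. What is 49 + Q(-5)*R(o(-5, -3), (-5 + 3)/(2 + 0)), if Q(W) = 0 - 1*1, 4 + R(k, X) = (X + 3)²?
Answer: 49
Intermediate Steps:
R(k, X) = -4 + (3 + X)² (R(k, X) = -4 + (X + 3)² = -4 + (3 + X)²)
Q(W) = -1 (Q(W) = 0 - 1 = -1)
49 + Q(-5)*R(o(-5, -3), (-5 + 3)/(2 + 0)) = 49 - (-4 + (3 + (-5 + 3)/(2 + 0))²) = 49 - (-4 + (3 - 2/2)²) = 49 - (-4 + (3 - 2*½)²) = 49 - (-4 + (3 - 1)²) = 49 - (-4 + 2²) = 49 - (-4 + 4) = 49 - 1*0 = 49 + 0 = 49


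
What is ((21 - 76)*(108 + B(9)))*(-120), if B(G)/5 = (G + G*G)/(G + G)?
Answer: 877800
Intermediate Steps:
B(G) = 5*(G + G**2)/(2*G) (B(G) = 5*((G + G*G)/(G + G)) = 5*((G + G**2)/((2*G))) = 5*((G + G**2)*(1/(2*G))) = 5*((G + G**2)/(2*G)) = 5*(G + G**2)/(2*G))
((21 - 76)*(108 + B(9)))*(-120) = ((21 - 76)*(108 + (5/2 + (5/2)*9)))*(-120) = -55*(108 + (5/2 + 45/2))*(-120) = -55*(108 + 25)*(-120) = -55*133*(-120) = -7315*(-120) = 877800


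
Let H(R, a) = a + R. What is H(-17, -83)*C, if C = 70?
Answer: -7000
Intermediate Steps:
H(R, a) = R + a
H(-17, -83)*C = (-17 - 83)*70 = -100*70 = -7000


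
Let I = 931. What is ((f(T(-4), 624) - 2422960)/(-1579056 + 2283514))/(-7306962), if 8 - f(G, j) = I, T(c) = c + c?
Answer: 807961/1715815945532 ≈ 4.7089e-7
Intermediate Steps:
T(c) = 2*c
f(G, j) = -923 (f(G, j) = 8 - 1*931 = 8 - 931 = -923)
((f(T(-4), 624) - 2422960)/(-1579056 + 2283514))/(-7306962) = ((-923 - 2422960)/(-1579056 + 2283514))/(-7306962) = -2423883/704458*(-1/7306962) = 807961/1715815945532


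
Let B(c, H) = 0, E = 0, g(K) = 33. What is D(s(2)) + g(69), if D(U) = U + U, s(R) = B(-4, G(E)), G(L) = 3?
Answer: 33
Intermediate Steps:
s(R) = 0
D(U) = 2*U
D(s(2)) + g(69) = 2*0 + 33 = 0 + 33 = 33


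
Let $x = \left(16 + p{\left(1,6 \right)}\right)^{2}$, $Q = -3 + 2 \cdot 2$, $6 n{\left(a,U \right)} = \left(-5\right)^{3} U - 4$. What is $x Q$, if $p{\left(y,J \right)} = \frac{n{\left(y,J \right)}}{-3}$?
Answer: $\frac{271441}{81} \approx 3351.1$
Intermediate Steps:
$n{\left(a,U \right)} = - \frac{2}{3} - \frac{125 U}{6}$ ($n{\left(a,U \right)} = \frac{\left(-5\right)^{3} U - 4}{6} = \frac{- 125 U - 4}{6} = \frac{-4 - 125 U}{6} = - \frac{2}{3} - \frac{125 U}{6}$)
$p{\left(y,J \right)} = \frac{2}{9} + \frac{125 J}{18}$ ($p{\left(y,J \right)} = \frac{- \frac{2}{3} - \frac{125 J}{6}}{-3} = \left(- \frac{2}{3} - \frac{125 J}{6}\right) \left(- \frac{1}{3}\right) = \frac{2}{9} + \frac{125 J}{18}$)
$Q = 1$ ($Q = -3 + 4 = 1$)
$x = \frac{271441}{81}$ ($x = \left(16 + \left(\frac{2}{9} + \frac{125}{18} \cdot 6\right)\right)^{2} = \left(16 + \left(\frac{2}{9} + \frac{125}{3}\right)\right)^{2} = \left(16 + \frac{377}{9}\right)^{2} = \left(\frac{521}{9}\right)^{2} = \frac{271441}{81} \approx 3351.1$)
$x Q = \frac{271441}{81} \cdot 1 = \frac{271441}{81}$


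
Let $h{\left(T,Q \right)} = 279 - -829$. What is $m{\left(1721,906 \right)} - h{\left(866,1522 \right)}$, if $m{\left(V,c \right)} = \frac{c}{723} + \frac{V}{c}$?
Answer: $- \frac{241238995}{218346} \approx -1104.8$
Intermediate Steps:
$h{\left(T,Q \right)} = 1108$ ($h{\left(T,Q \right)} = 279 + 829 = 1108$)
$m{\left(V,c \right)} = \frac{c}{723} + \frac{V}{c}$ ($m{\left(V,c \right)} = c \frac{1}{723} + \frac{V}{c} = \frac{c}{723} + \frac{V}{c}$)
$m{\left(1721,906 \right)} - h{\left(866,1522 \right)} = \left(\frac{1}{723} \cdot 906 + \frac{1721}{906}\right) - 1108 = \left(\frac{302}{241} + 1721 \cdot \frac{1}{906}\right) - 1108 = \left(\frac{302}{241} + \frac{1721}{906}\right) - 1108 = \frac{688373}{218346} - 1108 = - \frac{241238995}{218346}$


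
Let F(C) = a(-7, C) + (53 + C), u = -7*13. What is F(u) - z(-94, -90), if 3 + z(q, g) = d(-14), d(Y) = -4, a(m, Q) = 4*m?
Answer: -59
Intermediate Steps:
z(q, g) = -7 (z(q, g) = -3 - 4 = -7)
u = -91
F(C) = 25 + C (F(C) = 4*(-7) + (53 + C) = -28 + (53 + C) = 25 + C)
F(u) - z(-94, -90) = (25 - 91) - 1*(-7) = -66 + 7 = -59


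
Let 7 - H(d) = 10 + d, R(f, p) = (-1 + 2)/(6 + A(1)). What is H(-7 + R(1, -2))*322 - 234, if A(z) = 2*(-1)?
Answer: 1947/2 ≈ 973.50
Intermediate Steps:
A(z) = -2
R(f, p) = 1/4 (R(f, p) = (-1 + 2)/(6 - 2) = 1/4)
H(d) = -3 - d (H(d) = 7 - (10 + d) = 7 + (-10 - d) = -3 - d)
H(-7 + R(1, -2))*322 - 234 = (-3 - (-7 + 1/4))*322 - 234 = (-3 - 1*(-27/4))*322 - 234 = (-3 + 27/4)*322 - 234 = (15/4)*322 - 234 = 2415/2 - 234 = 1947/2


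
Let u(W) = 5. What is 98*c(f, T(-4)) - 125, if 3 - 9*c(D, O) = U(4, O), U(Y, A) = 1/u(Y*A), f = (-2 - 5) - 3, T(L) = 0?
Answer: -4253/45 ≈ -94.511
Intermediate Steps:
f = -10 (f = -7 - 3 = -10)
U(Y, A) = ⅕ (U(Y, A) = 1/5 = ⅕)
c(D, O) = 14/45 (c(D, O) = ⅓ - ⅑*⅕ = ⅓ - 1/45 = 14/45)
98*c(f, T(-4)) - 125 = 98*(14/45) - 125 = 1372/45 - 125 = -4253/45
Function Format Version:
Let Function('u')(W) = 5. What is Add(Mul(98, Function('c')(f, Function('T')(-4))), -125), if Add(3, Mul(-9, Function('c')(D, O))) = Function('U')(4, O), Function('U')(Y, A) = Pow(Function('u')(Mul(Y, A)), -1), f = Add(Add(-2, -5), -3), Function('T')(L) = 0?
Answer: Rational(-4253, 45) ≈ -94.511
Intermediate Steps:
f = -10 (f = Add(-7, -3) = -10)
Function('U')(Y, A) = Rational(1, 5) (Function('U')(Y, A) = Pow(5, -1) = Rational(1, 5))
Function('c')(D, O) = Rational(14, 45) (Function('c')(D, O) = Add(Rational(1, 3), Mul(Rational(-1, 9), Rational(1, 5))) = Add(Rational(1, 3), Rational(-1, 45)) = Rational(14, 45))
Add(Mul(98, Function('c')(f, Function('T')(-4))), -125) = Add(Mul(98, Rational(14, 45)), -125) = Add(Rational(1372, 45), -125) = Rational(-4253, 45)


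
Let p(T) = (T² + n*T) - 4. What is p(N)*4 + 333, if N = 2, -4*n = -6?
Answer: 345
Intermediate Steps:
n = 3/2 (n = -¼*(-6) = 3/2 ≈ 1.5000)
p(T) = -4 + T² + 3*T/2 (p(T) = (T² + 3*T/2) - 4 = -4 + T² + 3*T/2)
p(N)*4 + 333 = (-4 + 2² + (3/2)*2)*4 + 333 = (-4 + 4 + 3)*4 + 333 = 3*4 + 333 = 12 + 333 = 345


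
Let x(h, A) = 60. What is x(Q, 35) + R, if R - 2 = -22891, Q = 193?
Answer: -22829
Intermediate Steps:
R = -22889 (R = 2 - 22891 = -22889)
x(Q, 35) + R = 60 - 22889 = -22829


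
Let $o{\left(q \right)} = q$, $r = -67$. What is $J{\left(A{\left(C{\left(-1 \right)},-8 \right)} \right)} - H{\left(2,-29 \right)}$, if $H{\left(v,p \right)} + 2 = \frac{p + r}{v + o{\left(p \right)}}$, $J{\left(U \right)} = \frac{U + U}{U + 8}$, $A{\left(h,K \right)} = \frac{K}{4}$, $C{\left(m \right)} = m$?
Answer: $- \frac{20}{9} \approx -2.2222$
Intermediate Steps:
$A{\left(h,K \right)} = \frac{K}{4}$ ($A{\left(h,K \right)} = K \frac{1}{4} = \frac{K}{4}$)
$J{\left(U \right)} = \frac{2 U}{8 + U}$
$H{\left(v,p \right)} = -2 + \frac{-67 + p}{p + v}$ ($H{\left(v,p \right)} = -2 + \frac{p - 67}{v + p} = -2 + \frac{-67 + p}{p + v}$)
$J{\left(A{\left(C{\left(-1 \right)},-8 \right)} \right)} - H{\left(2,-29 \right)} = \frac{2 \cdot \frac{1}{4} \left(-8\right)}{8 + \frac{1}{4} \left(-8\right)} - \frac{-67 - -29 - 4}{-29 + 2} = 2 \left(-2\right) \frac{1}{8 - 2} - \frac{-67 + 29 - 4}{-27} = 2 \left(-2\right) \frac{1}{6} - \left(- \frac{1}{27}\right) \left(-42\right) = 2 \left(-2\right) \frac{1}{6} - \frac{14}{9} = - \frac{2}{3} - \frac{14}{9} = - \frac{20}{9}$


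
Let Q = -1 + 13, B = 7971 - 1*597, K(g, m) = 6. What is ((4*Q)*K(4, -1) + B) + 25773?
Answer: 33435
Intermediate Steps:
B = 7374 (B = 7971 - 597 = 7374)
Q = 12
((4*Q)*K(4, -1) + B) + 25773 = ((4*12)*6 + 7374) + 25773 = (48*6 + 7374) + 25773 = (288 + 7374) + 25773 = 7662 + 25773 = 33435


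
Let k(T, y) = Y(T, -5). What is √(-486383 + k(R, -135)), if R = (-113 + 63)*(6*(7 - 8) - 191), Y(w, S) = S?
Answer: 2*I*√121597 ≈ 697.42*I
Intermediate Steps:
R = 9850 (R = -50*(6*(-1) - 191) = -50*(-6 - 191) = -50*(-197) = 9850)
k(T, y) = -5
√(-486383 + k(R, -135)) = √(-486383 - 5) = √(-486388) = 2*I*√121597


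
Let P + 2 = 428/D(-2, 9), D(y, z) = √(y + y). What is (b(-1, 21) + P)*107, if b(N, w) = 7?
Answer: 535 - 22898*I ≈ 535.0 - 22898.0*I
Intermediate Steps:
D(y, z) = √2*√y (D(y, z) = √(2*y) = √2*√y)
P = -2 - 214*I (P = -2 + 428/((√2*√(-2))) = -2 + 428/((√2*(I*√2))) = -2 + 428/((2*I)) = -2 + 428*(-I/2) = -2 - 214*I ≈ -2.0 - 214.0*I)
(b(-1, 21) + P)*107 = (7 + (-2 - 214*I))*107 = (5 - 214*I)*107 = 535 - 22898*I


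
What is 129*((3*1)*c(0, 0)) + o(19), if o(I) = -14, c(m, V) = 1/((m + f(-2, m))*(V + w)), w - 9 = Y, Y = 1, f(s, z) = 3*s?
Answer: -409/20 ≈ -20.450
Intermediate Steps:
w = 10 (w = 9 + 1 = 10)
c(m, V) = 1/((-6 + m)*(10 + V)) (c(m, V) = 1/((m + 3*(-2))*(V + 10)) = 1/((m - 6)*(10 + V)) = 1/((-6 + m)*(10 + V)))
129*((3*1)*c(0, 0)) + o(19) = 129*((3*1)/(-60 - 6*0 + 10*0 + 0*0)) - 14 = 129*(3/(-60 + 0 + 0 + 0)) - 14 = 129*(3/(-60)) - 14 = 129*(3*(-1/60)) - 14 = 129*(-1/20) - 14 = -129/20 - 14 = -409/20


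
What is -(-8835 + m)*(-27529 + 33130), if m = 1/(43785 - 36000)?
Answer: 128413144958/2595 ≈ 4.9485e+7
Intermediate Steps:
m = 1/7785 ≈ 0.00012845
-(-8835 + m)*(-27529 + 33130) = -(-8835 + 1/7785)*(-27529 + 33130) = -(-68780474)*5601/7785 = -1*(-128413144958/2595) = 128413144958/2595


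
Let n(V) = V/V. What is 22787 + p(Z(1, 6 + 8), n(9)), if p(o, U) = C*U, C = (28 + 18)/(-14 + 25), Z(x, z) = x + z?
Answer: 250703/11 ≈ 22791.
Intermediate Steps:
n(V) = 1
C = 46/11 ≈ 4.1818
p(o, U) = 46*U/11
22787 + p(Z(1, 6 + 8), n(9)) = 22787 + (46/11)*1 = 22787 + 46/11 = 250703/11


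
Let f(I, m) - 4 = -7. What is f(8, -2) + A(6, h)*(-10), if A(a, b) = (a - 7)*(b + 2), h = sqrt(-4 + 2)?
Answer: 17 + 10*I*sqrt(2) ≈ 17.0 + 14.142*I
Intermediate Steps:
f(I, m) = -3 (f(I, m) = 4 - 7 = -3)
h = I*sqrt(2) (h = sqrt(-2) = I*sqrt(2) ≈ 1.4142*I)
A(a, b) = (-7 + a)*(2 + b)
f(8, -2) + A(6, h)*(-10) = -3 + (-14 - 7*I*sqrt(2) + 2*6 + 6*(I*sqrt(2)))*(-10) = -3 + (-14 - 7*I*sqrt(2) + 12 + 6*I*sqrt(2))*(-10) = -3 + (-2 - I*sqrt(2))*(-10) = -3 + (20 + 10*I*sqrt(2)) = 17 + 10*I*sqrt(2)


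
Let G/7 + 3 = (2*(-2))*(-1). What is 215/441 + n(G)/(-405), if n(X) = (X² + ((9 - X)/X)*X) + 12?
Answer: 244/735 ≈ 0.33197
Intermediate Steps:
G = 7 (G = -21 + 7*((2*(-2))*(-1)) = -21 + 7*(-4*(-1)) = -21 + 7*4 = -21 + 28 = 7)
n(X) = 21 + X² - X (n(X) = (X² + ((9 - X)/X)*X) + 12 = (X² + (9 - X)) + 12 = (9 + X² - X) + 12 = 21 + X² - X)
215/441 + n(G)/(-405) = 215/441 + (21 + 7² - 1*7)/(-405) = 215*(1/441) + (21 + 49 - 7)*(-1/405) = 215/441 + 63*(-1/405) = 215/441 - 7/45 = 244/735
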